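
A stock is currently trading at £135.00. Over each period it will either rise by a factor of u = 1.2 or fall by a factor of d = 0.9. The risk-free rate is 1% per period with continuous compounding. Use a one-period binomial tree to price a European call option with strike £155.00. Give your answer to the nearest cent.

£2.54

Risk-neutral probability p = (e^0.01 − 0.9)/(1.2 − 0.9) = 0.1101/0.3000 = 0.3668
Terminal stock prices: S_u = 162, S_d = 121.5
Terminal payoffs (S − K): max(7, 0) = 7, max(-33.5, 0) = 0
Node 0 (S = 135): V_0 = e^(−0.01)·[0.3668·7.0000 + 0.6332·0.0000] = 2.5423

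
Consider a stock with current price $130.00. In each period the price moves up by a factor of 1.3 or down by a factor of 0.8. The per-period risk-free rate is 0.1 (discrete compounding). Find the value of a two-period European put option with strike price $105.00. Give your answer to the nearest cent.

$2.88

Risk-neutral probability p = (1 + 0.1 − 0.8)/(1.3 − 0.8) = 0.3000/0.5000 = 0.6000
Terminal stock prices: S_uu = 219.7, S_ud = 135.2, S_dd = 83.2
Terminal payoffs (K − S): max(-114.7, 0) = 0, max(-30.2, 0) = 0, max(21.8, 0) = 21.8
Node u (S = 169): V_u = 1/1.1·[0.6000·0.0000 + 0.4000·0.0000] = 0.0000
Node d (S = 104): V_d = 1/1.1·[0.6000·0.0000 + 0.4000·21.8000] = 7.9273
Node 0 (S = 130): V_0 = 1/1.1·[0.6000·0.0000 + 0.4000·7.9273] = 2.8826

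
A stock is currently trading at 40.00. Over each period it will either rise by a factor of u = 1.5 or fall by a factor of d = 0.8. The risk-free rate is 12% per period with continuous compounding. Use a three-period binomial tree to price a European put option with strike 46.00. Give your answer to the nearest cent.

4.79

Risk-neutral probability p = (e^0.12 − 0.8)/(1.5 − 0.8) = 0.3275/0.7000 = 0.4679
Terminal stock prices: S_uuu = 135, S_uud = 72, S_udd = 38.4, S_ddd = 20.48
Terminal payoffs (K − S): max(-89, 0) = 0, max(-26, 0) = 0, max(7.6, 0) = 7.6, max(25.52, 0) = 25.52
Node uu (S = 90): V_uu = e^(−0.12)·[0.4679·0.0000 + 0.5321·0.0000] = 0.0000
Node ud (S = 48): V_ud = e^(−0.12)·[0.4679·0.0000 + 0.5321·7.6000] = 3.5870
Node dd (S = 25.6): V_dd = e^(−0.12)·[0.4679·7.6000 + 0.5321·25.5200] = 15.1983
Node u (S = 60): V_u = e^(−0.12)·[0.4679·0.0000 + 0.5321·3.5870] = 1.6930
Node d (S = 32): V_d = e^(−0.12)·[0.4679·3.5870 + 0.5321·15.1983] = 8.6616
Node 0 (S = 40): V_0 = e^(−0.12)·[0.4679·1.6930 + 0.5321·8.6616] = 4.7905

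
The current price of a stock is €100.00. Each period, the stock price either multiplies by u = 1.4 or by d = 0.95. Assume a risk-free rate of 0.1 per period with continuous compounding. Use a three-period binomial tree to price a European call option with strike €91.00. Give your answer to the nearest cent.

€33.68

Risk-neutral probability p = (e^0.1 − 0.95)/(1.4 − 0.95) = 0.1552/0.4500 = 0.3448
Terminal stock prices: S_uuu = 274.4, S_uud = 186.2, S_udd = 126.3, S_ddd = 85.74
Terminal payoffs (S − K): max(183.4, 0) = 183.4, max(95.2, 0) = 95.2, max(35.35, 0) = 35.35, max(-5.263, 0) = 0
Node uu (S = 196): V_uu = e^(−0.1)·[0.3448·183.4000 + 0.6552·95.2000] = 113.6598
Node ud (S = 133): V_ud = e^(−0.1)·[0.3448·95.2000 + 0.6552·35.3500] = 50.6598
Node dd (S = 90.25): V_dd = e^(−0.1)·[0.3448·35.3500 + 0.6552·0.0000] = 11.0295
Node u (S = 140): V_u = e^(−0.1)·[0.3448·113.6598 + 0.6552·50.6598] = 65.4955
Node d (S = 95): V_d = e^(−0.1)·[0.3448·50.6598 + 0.6552·11.0295] = 22.3450
Node 0 (S = 100): V_0 = e^(−0.1)·[0.3448·65.4955 + 0.6552·22.3450] = 33.6820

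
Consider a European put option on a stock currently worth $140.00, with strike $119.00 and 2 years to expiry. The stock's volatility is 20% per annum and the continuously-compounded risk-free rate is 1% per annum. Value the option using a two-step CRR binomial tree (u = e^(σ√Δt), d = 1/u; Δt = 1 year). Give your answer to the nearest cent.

CRR parameters: u = e^(σ√Δt) = e^(0.2·√1) = 1.2214, d = 1/u = 0.8187
Per-period rate: rΔt = 0.01·1 = 0.01, so R = e^0.01 = 1.0101
Risk-neutral probability p = (e^0.01 − 0.8187)/(1.2214 − 0.8187) = 0.1913/0.4027 = 0.4751
Terminal stock prices: S_uu = 208.9, S_ud = 140, S_dd = 93.84
Terminal payoffs (K − S): max(-89.86, 0) = 0, max(-21, 0) = 0, max(25.16, 0) = 25.16
Node u (S = 171): V_u = e^(−0.01)·[0.4751·0.0000 + 0.5249·0.0000] = 0.0000
Node d (S = 114.6): V_d = e^(−0.01)·[0.4751·0.0000 + 0.5249·25.1552] = 13.0720
Node 0 (S = 140): V_0 = e^(−0.01)·[0.4751·0.0000 + 0.5249·13.0720] = 6.7929

$6.79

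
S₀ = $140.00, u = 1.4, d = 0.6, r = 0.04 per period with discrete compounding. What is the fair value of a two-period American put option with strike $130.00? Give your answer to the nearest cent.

$22.74

Risk-neutral probability p = (1 + 0.04 − 0.6)/(1.4 − 0.6) = 0.4400/0.8000 = 0.5500
Terminal stock prices: S_uu = 274.4, S_ud = 117.6, S_dd = 50.4
Terminal payoffs (K − S): max(-144.4, 0) = 0, max(12.4, 0) = 12.4, max(79.6, 0) = 79.6
Node u (S = 196): continuation = 1/1.04·[0.5500·0.0000 + 0.4500·12.4000] = 5.3654; exercise value = 0.0000 ≤ continuation, so V_u = 5.3654
Node d (S = 84): continuation = 1/1.04·[0.5500·12.4000 + 0.4500·79.6000] = 41.0000; exercise value = 46.0000 > continuation, so V_d = 46.0000 (exercise)
Node 0 (S = 140): continuation = 1/1.04·[0.5500·5.3654 + 0.4500·46.0000] = 22.7413; exercise value = 0.0000 ≤ continuation, so V_0 = 22.7413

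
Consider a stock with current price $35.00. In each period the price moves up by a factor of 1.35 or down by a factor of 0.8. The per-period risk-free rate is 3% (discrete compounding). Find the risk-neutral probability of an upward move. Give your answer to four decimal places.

p = 0.4182

Risk-neutral probability p = (1 + 0.03 − 0.8)/(1.35 − 0.8) = 0.2300/0.5500 = 0.4182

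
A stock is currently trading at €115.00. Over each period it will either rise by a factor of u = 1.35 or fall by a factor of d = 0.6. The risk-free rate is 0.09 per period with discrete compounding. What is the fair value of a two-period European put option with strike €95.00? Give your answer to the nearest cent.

€6.13

Risk-neutral probability p = (1 + 0.09 − 0.6)/(1.35 − 0.6) = 0.4900/0.7500 = 0.6533
Terminal stock prices: S_uu = 209.6, S_ud = 93.15, S_dd = 41.4
Terminal payoffs (K − S): max(-114.6, 0) = 0, max(1.85, 0) = 1.85, max(53.6, 0) = 53.6
Node u (S = 155.2): V_u = 1/1.09·[0.6533·0.0000 + 0.3467·1.8500] = 0.5884
Node d (S = 69): V_d = 1/1.09·[0.6533·1.8500 + 0.3467·53.6000] = 18.1560
Node 0 (S = 115): V_0 = 1/1.09·[0.6533·0.5884 + 0.3467·18.1560] = 6.1270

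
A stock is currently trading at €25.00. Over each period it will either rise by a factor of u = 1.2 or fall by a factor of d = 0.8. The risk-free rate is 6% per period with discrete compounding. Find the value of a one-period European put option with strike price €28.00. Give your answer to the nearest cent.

€2.64

Risk-neutral probability p = (1 + 0.06 − 0.8)/(1.2 − 0.8) = 0.2600/0.4000 = 0.6500
Terminal stock prices: S_u = 30, S_d = 20
Terminal payoffs (K − S): max(-2, 0) = 0, max(8, 0) = 8
Node 0 (S = 25): V_0 = 1/1.06·[0.6500·0.0000 + 0.3500·8.0000] = 2.6415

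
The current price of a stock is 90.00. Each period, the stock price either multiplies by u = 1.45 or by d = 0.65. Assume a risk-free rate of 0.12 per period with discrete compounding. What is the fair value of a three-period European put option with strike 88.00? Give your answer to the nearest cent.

Risk-neutral probability p = (1 + 0.12 − 0.65)/(1.45 − 0.65) = 0.4700/0.8000 = 0.5875
Terminal stock prices: S_uuu = 274.4, S_uud = 123, S_udd = 55.14, S_ddd = 24.72
Terminal payoffs (K − S): max(-186.4, 0) = 0, max(-35, 0) = 0, max(32.86, 0) = 32.86, max(63.28, 0) = 63.28
Node uu (S = 189.2): V_uu = 1/1.12·[0.5875·0.0000 + 0.4125·0.0000] = 0.0000
Node ud (S = 84.83): V_ud = 1/1.12·[0.5875·0.0000 + 0.4125·32.8637] = 12.1038
Node dd (S = 38.03): V_dd = 1/1.12·[0.5875·32.8637 + 0.4125·63.2837] = 40.5464
Node u (S = 130.5): V_u = 1/1.12·[0.5875·0.0000 + 0.4125·12.1038] = 4.4579
Node d (S = 58.5): V_d = 1/1.12·[0.5875·12.1038 + 0.4125·40.5464] = 21.2825
Node 0 (S = 90): V_0 = 1/1.12·[0.5875·4.4579 + 0.4125·21.2825] = 10.1768

10.18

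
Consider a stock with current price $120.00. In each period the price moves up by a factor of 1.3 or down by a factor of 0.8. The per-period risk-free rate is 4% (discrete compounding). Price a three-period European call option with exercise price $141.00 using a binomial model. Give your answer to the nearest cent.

$18.84

Risk-neutral probability p = (1 + 0.04 − 0.8)/(1.3 − 0.8) = 0.2400/0.5000 = 0.4800
Terminal stock prices: S_uuu = 263.6, S_uud = 162.2, S_udd = 99.84, S_ddd = 61.44
Terminal payoffs (S − K): max(122.6, 0) = 122.6, max(21.24, 0) = 21.24, max(-41.16, 0) = 0, max(-79.56, 0) = 0
Node uu (S = 202.8): V_uu = 1/1.04·[0.4800·122.6400 + 0.5200·21.2400] = 67.2231
Node ud (S = 124.8): V_ud = 1/1.04·[0.4800·21.2400 + 0.5200·0.0000] = 9.8031
Node dd (S = 76.8): V_dd = 1/1.04·[0.4800·0.0000 + 0.5200·0.0000] = 0.0000
Node u (S = 156): V_u = 1/1.04·[0.4800·67.2231 + 0.5200·9.8031] = 35.9276
Node d (S = 96): V_d = 1/1.04·[0.4800·9.8031 + 0.5200·0.0000] = 4.5245
Node 0 (S = 120): V_0 = 1/1.04·[0.4800·35.9276 + 0.5200·4.5245] = 18.8442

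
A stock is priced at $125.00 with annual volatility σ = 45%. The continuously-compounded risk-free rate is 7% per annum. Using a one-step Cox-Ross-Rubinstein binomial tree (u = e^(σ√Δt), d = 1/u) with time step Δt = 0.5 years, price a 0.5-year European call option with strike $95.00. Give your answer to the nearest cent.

$35.33

CRR parameters: u = e^(σ√Δt) = e^(0.45·√0.5) = 1.3746, d = 1/u = 0.7275
Per-period rate: rΔt = 0.07·0.5 = 0.035, so R = e^0.035 = 1.0356
Risk-neutral probability p = (e^0.035 − 0.7275)/(1.3746 − 0.7275) = 0.3082/0.6472 = 0.4762
Terminal stock prices: S_u = 171.8, S_d = 90.93
Terminal payoffs (S − K): max(76.83, 0) = 76.83, max(-4.068, 0) = 0
Node 0 (S = 125): V_0 = e^(−0.035)·[0.4762·76.8311 + 0.5238·0.0000] = 35.3250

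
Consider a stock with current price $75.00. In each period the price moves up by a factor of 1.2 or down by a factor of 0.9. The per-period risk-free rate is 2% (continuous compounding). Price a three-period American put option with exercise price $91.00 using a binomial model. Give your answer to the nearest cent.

$16.26

Risk-neutral probability p = (e^0.02 − 0.9)/(1.2 − 0.9) = 0.1202/0.3000 = 0.4007
Terminal stock prices: S_uuu = 129.6, S_uud = 97.2, S_udd = 72.9, S_ddd = 54.68
Terminal payoffs (K − S): max(-38.6, 0) = 0, max(-6.2, 0) = 0, max(18.1, 0) = 18.1, max(36.32, 0) = 36.32
Node uu (S = 108): continuation = e^(−0.02)·[0.4007·0.0000 + 0.5993·0.0000] = 0.0000; exercise value = 0.0000 ≤ continuation, so V_uu = 0.0000
Node ud (S = 81): continuation = e^(−0.02)·[0.4007·0.0000 + 0.5993·18.1000] = 10.6331; exercise value = 10.0000 ≤ continuation, so V_ud = 10.6331
Node dd (S = 60.75): continuation = e^(−0.02)·[0.4007·18.1000 + 0.5993·36.3250] = 28.4481; exercise value = 30.2500 > continuation, so V_dd = 30.2500 (exercise)
Node u (S = 90): continuation = e^(−0.02)·[0.4007·0.0000 + 0.5993·10.6331] = 6.2465; exercise value = 1.0000 ≤ continuation, so V_u = 6.2465
Node d (S = 67.5): continuation = e^(−0.02)·[0.4007·10.6331 + 0.5993·30.2500] = 21.9467; exercise value = 23.5000 > continuation, so V_d = 23.5000 (exercise)
Node 0 (S = 75): continuation = e^(−0.02)·[0.4007·6.2465 + 0.5993·23.5000] = 16.2586; exercise value = 16.0000 ≤ continuation, so V_0 = 16.2586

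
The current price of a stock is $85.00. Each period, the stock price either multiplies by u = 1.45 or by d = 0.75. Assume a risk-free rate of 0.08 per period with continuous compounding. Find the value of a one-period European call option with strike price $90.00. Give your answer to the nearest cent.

Risk-neutral probability p = (e^0.08 − 0.75)/(1.45 − 0.75) = 0.3333/0.7000 = 0.4761
Terminal stock prices: S_u = 123.2, S_d = 63.75
Terminal payoffs (S − K): max(33.25, 0) = 33.25, max(-26.25, 0) = 0
Node 0 (S = 85): V_0 = e^(−0.08)·[0.4761·33.2500 + 0.5239·0.0000] = 14.6140

$14.61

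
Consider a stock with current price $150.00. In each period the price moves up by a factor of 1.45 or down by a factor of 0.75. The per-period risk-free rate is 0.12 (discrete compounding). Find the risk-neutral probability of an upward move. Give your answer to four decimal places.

p = 0.5286

Risk-neutral probability p = (1 + 0.12 − 0.75)/(1.45 − 0.75) = 0.3700/0.7000 = 0.5286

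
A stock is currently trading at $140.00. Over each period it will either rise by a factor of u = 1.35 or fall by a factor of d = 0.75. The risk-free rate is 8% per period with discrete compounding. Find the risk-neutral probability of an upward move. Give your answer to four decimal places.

Risk-neutral probability p = (1 + 0.08 − 0.75)/(1.35 − 0.75) = 0.3300/0.6000 = 0.5500

p = 0.5500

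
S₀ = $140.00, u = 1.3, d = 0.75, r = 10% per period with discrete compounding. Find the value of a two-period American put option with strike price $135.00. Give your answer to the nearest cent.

Risk-neutral probability p = (1 + 0.1 − 0.75)/(1.3 − 0.75) = 0.3500/0.5500 = 0.6364
Terminal stock prices: S_uu = 236.6, S_ud = 136.5, S_dd = 78.75
Terminal payoffs (K − S): max(-101.6, 0) = 0, max(-1.5, 0) = 0, max(56.25, 0) = 56.25
Node u (S = 182): continuation = 1/1.1·[0.6364·0.0000 + 0.3636·0.0000] = 0.0000; exercise value = 0.0000 ≤ continuation, so V_u = 0.0000
Node d (S = 105): continuation = 1/1.1·[0.6364·0.0000 + 0.3636·56.2500] = 18.5950; exercise value = 30.0000 > continuation, so V_d = 30.0000 (exercise)
Node 0 (S = 140): continuation = 1/1.1·[0.6364·0.0000 + 0.3636·30.0000] = 9.9174; exercise value = 0.0000 ≤ continuation, so V_0 = 9.9174

$9.92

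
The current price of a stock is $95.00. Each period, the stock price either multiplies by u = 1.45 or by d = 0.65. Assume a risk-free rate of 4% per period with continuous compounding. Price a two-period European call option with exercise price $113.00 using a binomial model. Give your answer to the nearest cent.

$19.11

Risk-neutral probability p = (e^0.04 − 0.65)/(1.45 − 0.65) = 0.3908/0.8000 = 0.4885
Terminal stock prices: S_uu = 199.7, S_ud = 89.54, S_dd = 40.14
Terminal payoffs (S − K): max(86.74, 0) = 86.74, max(-23.46, 0) = 0, max(-72.86, 0) = 0
Node u (S = 137.8): V_u = e^(−0.04)·[0.4885·86.7375 + 0.5115·0.0000] = 40.7110
Node d (S = 61.75): V_d = e^(−0.04)·[0.4885·0.0000 + 0.5115·0.0000] = 0.0000
Node 0 (S = 95): V_0 = e^(−0.04)·[0.4885·40.7110 + 0.5115·0.0000] = 19.1081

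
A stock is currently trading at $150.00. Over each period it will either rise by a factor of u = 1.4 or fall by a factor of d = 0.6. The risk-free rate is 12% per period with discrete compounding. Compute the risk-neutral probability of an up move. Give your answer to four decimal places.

Risk-neutral probability p = (1 + 0.12 − 0.6)/(1.4 − 0.6) = 0.5200/0.8000 = 0.6500

p = 0.6500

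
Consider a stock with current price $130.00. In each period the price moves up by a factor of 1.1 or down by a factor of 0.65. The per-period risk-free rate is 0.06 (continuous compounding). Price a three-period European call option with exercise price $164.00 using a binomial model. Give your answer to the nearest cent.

Risk-neutral probability p = (e^0.06 − 0.65)/(1.1 − 0.65) = 0.4118/0.4500 = 0.9152
Terminal stock prices: S_uuu = 173, S_uud = 102.2, S_udd = 60.42, S_ddd = 35.7
Terminal payoffs (S − K): max(9.03, 0) = 9.03, max(-61.75, 0) = 0, max(-103.6, 0) = 0, max(-128.3, 0) = 0
Node uu (S = 157.3): V_uu = e^(−0.06)·[0.9152·9.0300 + 0.0848·0.0000] = 7.7829
Node ud (S = 92.95): V_ud = e^(−0.06)·[0.9152·0.0000 + 0.0848·0.0000] = 0.0000
Node dd (S = 54.93): V_dd = e^(−0.06)·[0.9152·0.0000 + 0.0848·0.0000] = 0.0000
Node u (S = 143): V_u = e^(−0.06)·[0.9152·7.7829 + 0.0848·0.0000] = 6.7081
Node d (S = 84.5): V_d = e^(−0.06)·[0.9152·0.0000 + 0.0848·0.0000] = 0.0000
Node 0 (S = 130): V_0 = e^(−0.06)·[0.9152·6.7081 + 0.0848·0.0000] = 5.7817

$5.78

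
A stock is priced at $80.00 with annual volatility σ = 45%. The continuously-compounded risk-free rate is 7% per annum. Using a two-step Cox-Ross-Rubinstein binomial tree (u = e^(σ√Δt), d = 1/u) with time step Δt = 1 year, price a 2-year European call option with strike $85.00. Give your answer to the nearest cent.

CRR parameters: u = e^(σ√Δt) = e^(0.45·√1) = 1.5683, d = 1/u = 0.6376
Per-period rate: rΔt = 0.07·1 = 0.07, so R = e^0.07 = 1.0725
Risk-neutral probability p = (e^0.07 − 0.6376)/(1.5683 − 0.6376) = 0.4349/0.9307 = 0.4673
Terminal stock prices: S_uu = 196.8, S_ud = 80, S_dd = 32.53
Terminal payoffs (S − K): max(111.8, 0) = 111.8, max(-5, 0) = 0, max(-52.47, 0) = 0
Node u (S = 125.5): V_u = e^(−0.07)·[0.4673·111.7682 + 0.5327·0.0000] = 48.6951
Node d (S = 51.01): V_d = e^(−0.07)·[0.4673·0.0000 + 0.5327·0.0000] = 0.0000
Node 0 (S = 80): V_0 = e^(−0.07)·[0.4673·48.6951 + 0.5327·0.0000] = 21.2154

$21.22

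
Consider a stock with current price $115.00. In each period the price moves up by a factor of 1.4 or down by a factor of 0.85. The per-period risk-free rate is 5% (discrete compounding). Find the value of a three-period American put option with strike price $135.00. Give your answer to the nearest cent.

Risk-neutral probability p = (1 + 0.05 − 0.85)/(1.4 − 0.85) = 0.2000/0.5500 = 0.3636
Terminal stock prices: S_uuu = 315.6, S_uud = 191.6, S_udd = 116.3, S_ddd = 70.62
Terminal payoffs (K − S): max(-180.6, 0) = 0, max(-56.59, 0) = 0, max(18.68, 0) = 18.68, max(64.38, 0) = 64.38
Node uu (S = 225.4): continuation = 1/1.05·[0.3636·0.0000 + 0.6364·0.0000] = 0.0000; exercise value = 0.0000 ≤ continuation, so V_uu = 0.0000
Node ud (S = 136.8): continuation = 1/1.05·[0.3636·0.0000 + 0.6364·18.6775] = 11.3197; exercise value = 0.0000 ≤ continuation, so V_ud = 11.3197
Node dd (S = 83.09): continuation = 1/1.05·[0.3636·18.6775 + 0.6364·64.3756] = 45.4839; exercise value = 51.9125 > continuation, so V_dd = 51.9125 (exercise)
Node u (S = 161): continuation = 1/1.05·[0.3636·0.0000 + 0.6364·11.3197] = 6.8604; exercise value = 0.0000 ≤ continuation, so V_u = 6.8604
Node d (S = 97.75): continuation = 1/1.05·[0.3636·11.3197 + 0.6364·51.9125] = 35.3824; exercise value = 37.2500 > continuation, so V_d = 37.2500 (exercise)
Node 0 (S = 115): continuation = 1/1.05·[0.3636·6.8604 + 0.6364·37.2500] = 24.9517; exercise value = 20.0000 ≤ continuation, so V_0 = 24.9517

$24.95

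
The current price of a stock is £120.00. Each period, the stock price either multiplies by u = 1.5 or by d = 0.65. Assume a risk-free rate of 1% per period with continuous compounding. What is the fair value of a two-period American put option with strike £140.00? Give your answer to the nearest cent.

£40.89

Risk-neutral probability p = (e^0.01 − 0.65)/(1.5 − 0.65) = 0.3601/0.8500 = 0.4236
Terminal stock prices: S_uu = 270, S_ud = 117, S_dd = 50.7
Terminal payoffs (K − S): max(-130, 0) = 0, max(23, 0) = 23, max(89.3, 0) = 89.3
Node u (S = 180): continuation = e^(−0.01)·[0.4236·0.0000 + 0.5764·23.0000] = 13.1256; exercise value = 0.0000 ≤ continuation, so V_u = 13.1256
Node d (S = 78): continuation = e^(−0.01)·[0.4236·23.0000 + 0.5764·89.3000] = 60.6070; exercise value = 62.0000 > continuation, so V_d = 62.0000 (exercise)
Node 0 (S = 120): continuation = e^(−0.01)·[0.4236·13.1256 + 0.5764·62.0000] = 40.8864; exercise value = 20.0000 ≤ continuation, so V_0 = 40.8864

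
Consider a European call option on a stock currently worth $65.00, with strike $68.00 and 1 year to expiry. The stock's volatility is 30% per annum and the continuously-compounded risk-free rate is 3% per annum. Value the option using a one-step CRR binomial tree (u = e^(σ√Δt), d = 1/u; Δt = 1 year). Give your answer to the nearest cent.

CRR parameters: u = e^(σ√Δt) = e^(0.3·√1) = 1.3499, d = 1/u = 0.7408
Per-period rate: rΔt = 0.03·1 = 0.03, so R = e^0.03 = 1.0305
Risk-neutral probability p = (e^0.03 − 0.7408)/(1.3499 − 0.7408) = 0.2896/0.6090 = 0.4756
Terminal stock prices: S_u = 87.74, S_d = 48.15
Terminal payoffs (S − K): max(19.74, 0) = 19.74, max(-19.85, 0) = 0
Node 0 (S = 65): V_0 = e^(−0.03)·[0.4756·19.7408 + 0.5244·0.0000] = 9.1105

$9.11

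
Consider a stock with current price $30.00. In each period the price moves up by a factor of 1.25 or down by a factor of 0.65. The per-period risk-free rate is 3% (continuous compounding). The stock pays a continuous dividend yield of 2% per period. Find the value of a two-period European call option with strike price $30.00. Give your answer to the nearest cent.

Per-period risk-free factor R = e^0.03 = 1.0305; dividend-adjusted growth = e^(0.03−0.02) = 1.0101.
Risk-neutral probability p = (1.0101 − 0.65)/(1.25 − 0.65) = 0.3601/0.6000 = 0.6001
Terminal stock prices: S_uu = 46.88, S_ud = 24.38, S_dd = 12.68
Terminal payoffs (S − K): max(16.88, 0) = 16.88, max(-5.625, 0) = 0, max(-17.32, 0) = 0
Node u (S = 37.5): V_u = e^(−0.03)·[0.6001·16.8750 + 0.3999·0.0000] = 9.8271
Node d (S = 19.5): V_d = e^(−0.03)·[0.6001·0.0000 + 0.3999·0.0000] = 0.0000
Node 0 (S = 30): V_0 = e^(−0.03)·[0.6001·9.8271 + 0.3999·0.0000] = 5.7228

$5.72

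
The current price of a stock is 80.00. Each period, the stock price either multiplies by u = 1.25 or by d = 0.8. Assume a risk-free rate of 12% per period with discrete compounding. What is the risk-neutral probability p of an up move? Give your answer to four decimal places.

Risk-neutral probability p = (1 + 0.12 − 0.8)/(1.25 − 0.8) = 0.3200/0.4500 = 0.7111

p = 0.7111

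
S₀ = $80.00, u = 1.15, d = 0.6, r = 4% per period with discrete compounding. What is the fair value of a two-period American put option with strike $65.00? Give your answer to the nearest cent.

$4.72

Risk-neutral probability p = (1 + 0.04 − 0.6)/(1.15 − 0.6) = 0.4400/0.5500 = 0.8000
Terminal stock prices: S_uu = 105.8, S_ud = 55.2, S_dd = 28.8
Terminal payoffs (K − S): max(-40.8, 0) = 0, max(9.8, 0) = 9.8, max(36.2, 0) = 36.2
Node u (S = 92): continuation = 1/1.04·[0.8000·0.0000 + 0.2000·9.8000] = 1.8846; exercise value = 0.0000 ≤ continuation, so V_u = 1.8846
Node d (S = 48): continuation = 1/1.04·[0.8000·9.8000 + 0.2000·36.2000] = 14.5000; exercise value = 17.0000 > continuation, so V_d = 17.0000 (exercise)
Node 0 (S = 80): continuation = 1/1.04·[0.8000·1.8846 + 0.2000·17.0000] = 4.7189; exercise value = 0.0000 ≤ continuation, so V_0 = 4.7189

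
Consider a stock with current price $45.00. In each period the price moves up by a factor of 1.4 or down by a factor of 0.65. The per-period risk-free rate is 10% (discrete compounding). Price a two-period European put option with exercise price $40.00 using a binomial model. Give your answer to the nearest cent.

Risk-neutral probability p = (1 + 0.1 − 0.65)/(1.4 − 0.65) = 0.4500/0.7500 = 0.6000
Terminal stock prices: S_uu = 88.2, S_ud = 40.95, S_dd = 19.01
Terminal payoffs (K − S): max(-48.2, 0) = 0, max(-0.95, 0) = 0, max(20.99, 0) = 20.99
Node u (S = 63): V_u = 1/1.1·[0.6000·0.0000 + 0.4000·0.0000] = 0.0000
Node d (S = 29.25): V_d = 1/1.1·[0.6000·0.0000 + 0.4000·20.9875] = 7.6318
Node 0 (S = 45): V_0 = 1/1.1·[0.6000·0.0000 + 0.4000·7.6318] = 2.7752

$2.78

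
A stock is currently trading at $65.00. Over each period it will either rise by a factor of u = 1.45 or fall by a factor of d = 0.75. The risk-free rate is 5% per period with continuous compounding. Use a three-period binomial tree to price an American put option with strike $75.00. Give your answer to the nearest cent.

Risk-neutral probability p = (e^0.05 − 0.75)/(1.45 − 0.75) = 0.3013/0.7000 = 0.4304
Terminal stock prices: S_uuu = 198.2, S_uud = 102.5, S_udd = 53.02, S_ddd = 27.42
Terminal payoffs (K − S): max(-123.2, 0) = 0, max(-27.5, 0) = 0, max(21.98, 0) = 21.98, max(47.58, 0) = 47.58
Node uu (S = 136.7): continuation = e^(−0.05)·[0.4304·0.0000 + 0.5696·0.0000] = 0.0000; exercise value = 0.0000 ≤ continuation, so V_uu = 0.0000
Node ud (S = 70.69): continuation = e^(−0.05)·[0.4304·0.0000 + 0.5696·21.9844] = 11.9118; exercise value = 4.3125 ≤ continuation, so V_ud = 11.9118
Node dd (S = 36.56): continuation = e^(−0.05)·[0.4304·21.9844 + 0.5696·47.5781] = 34.7797; exercise value = 38.4375 > continuation, so V_dd = 38.4375 (exercise)
Node u (S = 94.25): continuation = e^(−0.05)·[0.4304·0.0000 + 0.5696·11.9118] = 6.4542; exercise value = 0.0000 ≤ continuation, so V_u = 6.4542
Node d (S = 48.75): continuation = e^(−0.05)·[0.4304·11.9118 + 0.5696·38.4375] = 25.7034; exercise value = 26.2500 > continuation, so V_d = 26.2500 (exercise)
Node 0 (S = 65): continuation = e^(−0.05)·[0.4304·6.4542 + 0.5696·26.2500] = 16.8654; exercise value = 10.0000 ≤ continuation, so V_0 = 16.8654

$16.87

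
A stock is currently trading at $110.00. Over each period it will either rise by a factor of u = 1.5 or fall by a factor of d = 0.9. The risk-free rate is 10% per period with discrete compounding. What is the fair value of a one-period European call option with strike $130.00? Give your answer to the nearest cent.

$10.61

Risk-neutral probability p = (1 + 0.1 − 0.9)/(1.5 − 0.9) = 0.2000/0.6000 = 0.3333
Terminal stock prices: S_u = 165, S_d = 99
Terminal payoffs (S − K): max(35, 0) = 35, max(-31, 0) = 0
Node 0 (S = 110): V_0 = 1/1.1·[0.3333·35.0000 + 0.6667·0.0000] = 10.6061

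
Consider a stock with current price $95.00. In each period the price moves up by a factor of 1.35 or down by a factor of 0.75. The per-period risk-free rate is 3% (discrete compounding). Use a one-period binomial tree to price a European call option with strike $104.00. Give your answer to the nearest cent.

$10.99

Risk-neutral probability p = (1 + 0.03 − 0.75)/(1.35 − 0.75) = 0.2800/0.6000 = 0.4667
Terminal stock prices: S_u = 128.2, S_d = 71.25
Terminal payoffs (S − K): max(24.25, 0) = 24.25, max(-32.75, 0) = 0
Node 0 (S = 95): V_0 = 1/1.03·[0.4667·24.2500 + 0.5333·0.0000] = 10.9871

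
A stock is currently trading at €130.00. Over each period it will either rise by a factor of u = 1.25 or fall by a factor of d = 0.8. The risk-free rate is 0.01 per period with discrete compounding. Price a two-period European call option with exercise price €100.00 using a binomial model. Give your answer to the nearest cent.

€36.65

Risk-neutral probability p = (1 + 0.01 − 0.8)/(1.25 − 0.8) = 0.2100/0.4500 = 0.4667
Terminal stock prices: S_uu = 203.1, S_ud = 130, S_dd = 83.2
Terminal payoffs (S − K): max(103.1, 0) = 103.1, max(30, 0) = 30, max(-16.8, 0) = 0
Node u (S = 162.5): V_u = 1/1.01·[0.4667·103.1250 + 0.5333·30.0000] = 63.4901
Node d (S = 104): V_d = 1/1.01·[0.4667·30.0000 + 0.5333·0.0000] = 13.8614
Node 0 (S = 130): V_0 = 1/1.01·[0.4667·63.4901 + 0.5333·13.8614] = 36.6549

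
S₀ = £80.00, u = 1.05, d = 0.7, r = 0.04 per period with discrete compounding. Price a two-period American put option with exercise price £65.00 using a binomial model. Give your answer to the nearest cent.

Risk-neutral probability p = (1 + 0.04 − 0.7)/(1.05 − 0.7) = 0.3400/0.3500 = 0.9714
Terminal stock prices: S_uu = 88.2, S_ud = 58.8, S_dd = 39.2
Terminal payoffs (K − S): max(-23.2, 0) = 0, max(6.2, 0) = 6.2, max(25.8, 0) = 25.8
Node u (S = 84): continuation = 1/1.04·[0.9714·0.0000 + 0.0286·6.2000] = 0.1703; exercise value = 0.0000 ≤ continuation, so V_u = 0.1703
Node d (S = 56): continuation = 1/1.04·[0.9714·6.2000 + 0.0286·25.8000] = 6.5000; exercise value = 9.0000 > continuation, so V_d = 9.0000 (exercise)
Node 0 (S = 80): continuation = 1/1.04·[0.9714·0.1703 + 0.0286·9.0000] = 0.4064; exercise value = 0.0000 ≤ continuation, so V_0 = 0.4064

£0.41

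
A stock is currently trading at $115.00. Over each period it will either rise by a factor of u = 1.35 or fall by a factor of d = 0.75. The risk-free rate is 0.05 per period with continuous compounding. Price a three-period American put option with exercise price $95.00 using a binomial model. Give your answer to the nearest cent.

Risk-neutral probability p = (e^0.05 − 0.75)/(1.35 − 0.75) = 0.3013/0.6000 = 0.5021
Terminal stock prices: S_uuu = 282.9, S_uud = 157.2, S_udd = 87.33, S_ddd = 48.52
Terminal payoffs (K − S): max(-187.9, 0) = 0, max(-62.19, 0) = 0, max(7.672, 0) = 7.672, max(46.48, 0) = 46.48
Node uu (S = 209.6): continuation = e^(−0.05)·[0.5021·0.0000 + 0.4979·0.0000] = 0.0000; exercise value = 0.0000 ≤ continuation, so V_uu = 0.0000
Node ud (S = 116.4): continuation = e^(−0.05)·[0.5021·0.0000 + 0.4979·7.6719] = 3.6334; exercise value = 0.0000 ≤ continuation, so V_ud = 3.6334
Node dd (S = 64.69): continuation = e^(−0.05)·[0.5021·7.6719 + 0.4979·46.4844] = 25.6793; exercise value = 30.3125 > continuation, so V_dd = 30.3125 (exercise)
Node u (S = 155.2): continuation = e^(−0.05)·[0.5021·0.0000 + 0.4979·3.6334] = 1.7208; exercise value = 0.0000 ≤ continuation, so V_u = 1.7208
Node d (S = 86.25): continuation = e^(−0.05)·[0.5021·3.6334 + 0.4979·30.3125] = 16.0914; exercise value = 8.7500 ≤ continuation, so V_d = 16.0914
Node 0 (S = 115): continuation = e^(−0.05)·[0.5021·1.7208 + 0.4979·16.0914] = 8.4428; exercise value = 0.0000 ≤ continuation, so V_0 = 8.4428

$8.44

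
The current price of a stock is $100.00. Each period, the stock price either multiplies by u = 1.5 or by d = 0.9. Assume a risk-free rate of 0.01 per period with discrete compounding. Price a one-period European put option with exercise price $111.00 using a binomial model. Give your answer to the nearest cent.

$16.98

Risk-neutral probability p = (1 + 0.01 − 0.9)/(1.5 − 0.9) = 0.1100/0.6000 = 0.1833
Terminal stock prices: S_u = 150, S_d = 90
Terminal payoffs (K − S): max(-39, 0) = 0, max(21, 0) = 21
Node 0 (S = 100): V_0 = 1/1.01·[0.1833·0.0000 + 0.8167·21.0000] = 16.9802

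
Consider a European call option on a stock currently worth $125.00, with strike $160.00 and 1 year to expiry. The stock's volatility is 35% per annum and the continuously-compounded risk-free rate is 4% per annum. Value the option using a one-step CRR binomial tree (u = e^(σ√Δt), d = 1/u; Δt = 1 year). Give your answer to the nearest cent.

CRR parameters: u = e^(σ√Δt) = e^(0.35·√1) = 1.4191, d = 1/u = 0.7047
Per-period rate: rΔt = 0.04·1 = 0.04, so R = e^0.04 = 1.0408
Risk-neutral probability p = (e^0.04 − 0.7047)/(1.4191 − 0.7047) = 0.3361/0.7144 = 0.4705
Terminal stock prices: S_u = 177.4, S_d = 88.09
Terminal payoffs (S − K): max(17.38, 0) = 17.38, max(-71.91, 0) = 0
Node 0 (S = 125): V_0 = e^(−0.04)·[0.4705·17.3834 + 0.5295·0.0000] = 7.8584

$7.86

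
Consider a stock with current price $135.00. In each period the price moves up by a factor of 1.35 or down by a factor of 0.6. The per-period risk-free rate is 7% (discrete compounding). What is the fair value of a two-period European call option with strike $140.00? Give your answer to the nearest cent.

Risk-neutral probability p = (1 + 0.07 − 0.6)/(1.35 − 0.6) = 0.4700/0.7500 = 0.6267
Terminal stock prices: S_uu = 246, S_ud = 109.3, S_dd = 48.6
Terminal payoffs (S − K): max(106, 0) = 106, max(-30.65, 0) = 0, max(-91.4, 0) = 0
Node u (S = 182.2): V_u = 1/1.07·[0.6267·106.0375 + 0.3733·0.0000] = 62.1030
Node d (S = 81): V_d = 1/1.07·[0.6267·0.0000 + 0.3733·0.0000] = 0.0000
Node 0 (S = 135): V_0 = 1/1.07·[0.6267·62.1030 + 0.3733·0.0000] = 36.3718

$36.37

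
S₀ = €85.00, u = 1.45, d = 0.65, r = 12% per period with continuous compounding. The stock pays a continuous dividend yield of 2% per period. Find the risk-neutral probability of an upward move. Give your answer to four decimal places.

p = 0.5690

Per-period risk-free factor R = e^0.12 = 1.1275; dividend-adjusted growth = e^(0.12−0.02) = 1.1052.
Risk-neutral probability p = (1.1052 − 0.65)/(1.45 − 0.65) = 0.4552/0.8000 = 0.5690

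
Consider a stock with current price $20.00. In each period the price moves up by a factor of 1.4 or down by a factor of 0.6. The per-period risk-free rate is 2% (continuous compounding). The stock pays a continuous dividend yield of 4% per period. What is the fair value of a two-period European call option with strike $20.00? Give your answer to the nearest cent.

$4.17

Per-period risk-free factor R = e^0.02 = 1.0202; dividend-adjusted growth = e^(0.02−0.04) = 0.9802.
Risk-neutral probability p = (0.9802 − 0.6)/(1.4 − 0.6) = 0.3802/0.8000 = 0.4752
Terminal stock prices: S_uu = 39.2, S_ud = 16.8, S_dd = 7.2
Terminal payoffs (S − K): max(19.2, 0) = 19.2, max(-3.2, 0) = 0, max(-12.8, 0) = 0
Node u (S = 28): V_u = e^(−0.02)·[0.4752·19.2000 + 0.5248·0.0000] = 8.9441
Node d (S = 12): V_d = e^(−0.02)·[0.4752·0.0000 + 0.5248·0.0000] = 0.0000
Node 0 (S = 20): V_0 = e^(−0.02)·[0.4752·8.9441 + 0.5248·0.0000] = 4.1665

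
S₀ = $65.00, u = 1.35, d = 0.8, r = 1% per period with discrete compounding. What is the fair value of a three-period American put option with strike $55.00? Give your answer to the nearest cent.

Risk-neutral probability p = (1 + 0.01 − 0.8)/(1.35 − 0.8) = 0.2100/0.5500 = 0.3818
Terminal stock prices: S_uuu = 159.9, S_uud = 94.77, S_udd = 56.16, S_ddd = 33.28
Terminal payoffs (K − S): max(-104.9, 0) = 0, max(-39.77, 0) = 0, max(-1.16, 0) = 0, max(21.72, 0) = 21.72
Node uu (S = 118.5): continuation = 1/1.01·[0.3818·0.0000 + 0.6182·0.0000] = 0.0000; exercise value = 0.0000 ≤ continuation, so V_uu = 0.0000
Node ud (S = 70.2): continuation = 1/1.01·[0.3818·0.0000 + 0.6182·0.0000] = 0.0000; exercise value = 0.0000 ≤ continuation, so V_ud = 0.0000
Node dd (S = 41.6): continuation = 1/1.01·[0.3818·0.0000 + 0.6182·21.7200] = 13.2940; exercise value = 13.4000 > continuation, so V_dd = 13.4000 (exercise)
Node u (S = 87.75): continuation = 1/1.01·[0.3818·0.0000 + 0.6182·0.0000] = 0.0000; exercise value = 0.0000 ≤ continuation, so V_u = 0.0000
Node d (S = 52): continuation = 1/1.01·[0.3818·0.0000 + 0.6182·13.4000] = 8.2016; exercise value = 3.0000 ≤ continuation, so V_d = 8.2016
Node 0 (S = 65): continuation = 1/1.01·[0.3818·0.0000 + 0.6182·8.2016] = 5.0199; exercise value = 0.0000 ≤ continuation, so V_0 = 5.0199

$5.02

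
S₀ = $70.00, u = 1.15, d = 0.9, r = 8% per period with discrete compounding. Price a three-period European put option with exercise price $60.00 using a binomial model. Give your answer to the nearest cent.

$0.16

Risk-neutral probability p = (1 + 0.08 − 0.9)/(1.15 − 0.9) = 0.1800/0.2500 = 0.7200
Terminal stock prices: S_uuu = 106.5, S_uud = 83.32, S_udd = 65.2, S_ddd = 51.03
Terminal payoffs (K − S): max(-46.46, 0) = 0, max(-23.32, 0) = 0, max(-5.205, 0) = 0, max(8.97, 0) = 8.97
Node uu (S = 92.57): V_uu = 1/1.08·[0.7200·0.0000 + 0.2800·0.0000] = 0.0000
Node ud (S = 72.45): V_ud = 1/1.08·[0.7200·0.0000 + 0.2800·0.0000] = 0.0000
Node dd (S = 56.7): V_dd = 1/1.08·[0.7200·0.0000 + 0.2800·8.9700] = 2.3256
Node u (S = 80.5): V_u = 1/1.08·[0.7200·0.0000 + 0.2800·0.0000] = 0.0000
Node d (S = 63): V_d = 1/1.08·[0.7200·0.0000 + 0.2800·2.3256] = 0.6029
Node 0 (S = 70): V_0 = 1/1.08·[0.7200·0.0000 + 0.2800·0.6029] = 0.1563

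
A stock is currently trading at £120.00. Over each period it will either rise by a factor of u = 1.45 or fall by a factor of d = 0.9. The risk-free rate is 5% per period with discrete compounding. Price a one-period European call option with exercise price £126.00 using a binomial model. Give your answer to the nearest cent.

£12.47

Risk-neutral probability p = (1 + 0.05 − 0.9)/(1.45 − 0.9) = 0.1500/0.5500 = 0.2727
Terminal stock prices: S_u = 174, S_d = 108
Terminal payoffs (S − K): max(48, 0) = 48, max(-18, 0) = 0
Node 0 (S = 120): V_0 = 1/1.05·[0.2727·48.0000 + 0.7273·0.0000] = 12.4675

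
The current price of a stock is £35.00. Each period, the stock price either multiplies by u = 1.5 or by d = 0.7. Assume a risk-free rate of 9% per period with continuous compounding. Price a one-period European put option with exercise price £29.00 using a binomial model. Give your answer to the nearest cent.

£2.09

Risk-neutral probability p = (e^0.09 − 0.7)/(1.5 − 0.7) = 0.3942/0.8000 = 0.4927
Terminal stock prices: S_u = 52.5, S_d = 24.5
Terminal payoffs (K − S): max(-23.5, 0) = 0, max(4.5, 0) = 4.5
Node 0 (S = 35): V_0 = e^(−0.09)·[0.4927·0.0000 + 0.5073·4.5000] = 2.0863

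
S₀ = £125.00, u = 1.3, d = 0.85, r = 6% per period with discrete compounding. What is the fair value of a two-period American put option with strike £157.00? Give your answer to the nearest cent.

Risk-neutral probability p = (1 + 0.06 − 0.85)/(1.3 − 0.85) = 0.2100/0.4500 = 0.4667
Terminal stock prices: S_uu = 211.3, S_ud = 138.1, S_dd = 90.31
Terminal payoffs (K − S): max(-54.25, 0) = 0, max(18.88, 0) = 18.88, max(66.69, 0) = 66.69
Node u (S = 162.5): continuation = 1/1.06·[0.4667·0.0000 + 0.5333·18.8750] = 9.4969; exercise value = 0.0000 ≤ continuation, so V_u = 9.4969
Node d (S = 106.2): continuation = 1/1.06·[0.4667·18.8750 + 0.5333·66.6875] = 41.8632; exercise value = 50.7500 > continuation, so V_d = 50.7500 (exercise)
Node 0 (S = 125): continuation = 1/1.06·[0.4667·9.4969 + 0.5333·50.7500] = 29.7156; exercise value = 32.0000 > continuation, so V_0 = 32.0000 (exercise)

£32.00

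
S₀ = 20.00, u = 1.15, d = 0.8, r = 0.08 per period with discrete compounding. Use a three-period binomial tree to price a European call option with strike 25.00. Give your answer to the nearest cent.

2.20

Risk-neutral probability p = (1 + 0.08 − 0.8)/(1.15 − 0.8) = 0.2800/0.3500 = 0.8000
Terminal stock prices: S_uuu = 30.42, S_uud = 21.16, S_udd = 14.72, S_ddd = 10.24
Terminal payoffs (S − K): max(5.417, 0) = 5.417, max(-3.84, 0) = 0, max(-10.28, 0) = 0, max(-14.76, 0) = 0
Node uu (S = 26.45): V_uu = 1/1.08·[0.8000·5.4175 + 0.2000·0.0000] = 4.0130
Node ud (S = 18.4): V_ud = 1/1.08·[0.8000·0.0000 + 0.2000·0.0000] = 0.0000
Node dd (S = 12.8): V_dd = 1/1.08·[0.8000·0.0000 + 0.2000·0.0000] = 0.0000
Node u (S = 23): V_u = 1/1.08·[0.8000·4.0130 + 0.2000·0.0000] = 2.9726
Node d (S = 16): V_d = 1/1.08·[0.8000·0.0000 + 0.2000·0.0000] = 0.0000
Node 0 (S = 20): V_0 = 1/1.08·[0.8000·2.9726 + 0.2000·0.0000] = 2.2019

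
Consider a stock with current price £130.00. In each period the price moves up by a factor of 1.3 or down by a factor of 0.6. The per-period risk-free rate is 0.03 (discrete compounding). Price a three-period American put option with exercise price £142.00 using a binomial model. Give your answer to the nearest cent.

Risk-neutral probability p = (1 + 0.03 − 0.6)/(1.3 − 0.6) = 0.4300/0.7000 = 0.6143
Terminal stock prices: S_uuu = 285.6, S_uud = 131.8, S_udd = 60.84, S_ddd = 28.08
Terminal payoffs (K − S): max(-143.6, 0) = 0, max(10.18, 0) = 10.18, max(81.16, 0) = 81.16, max(113.9, 0) = 113.9
Node uu (S = 219.7): continuation = 1/1.03·[0.6143·0.0000 + 0.3857·10.1800] = 3.8122; exercise value = 0.0000 ≤ continuation, so V_uu = 3.8122
Node ud (S = 101.4): continuation = 1/1.03·[0.6143·10.1800 + 0.3857·81.1600] = 36.4641; exercise value = 40.6000 > continuation, so V_ud = 40.6000 (exercise)
Node dd (S = 46.8): continuation = 1/1.03·[0.6143·81.1600 + 0.3857·113.9200] = 91.0641; exercise value = 95.2000 > continuation, so V_dd = 95.2000 (exercise)
Node u (S = 169): continuation = 1/1.03·[0.6143·3.8122 + 0.3857·40.6000] = 17.4775; exercise value = 0.0000 ≤ continuation, so V_u = 17.4775
Node d (S = 78): continuation = 1/1.03·[0.6143·40.6000 + 0.3857·95.2000] = 59.8641; exercise value = 64.0000 > continuation, so V_d = 64.0000 (exercise)
Node 0 (S = 130): continuation = 1/1.03·[0.6143·17.4775 + 0.3857·64.0000] = 34.3902; exercise value = 12.0000 ≤ continuation, so V_0 = 34.3902

£34.39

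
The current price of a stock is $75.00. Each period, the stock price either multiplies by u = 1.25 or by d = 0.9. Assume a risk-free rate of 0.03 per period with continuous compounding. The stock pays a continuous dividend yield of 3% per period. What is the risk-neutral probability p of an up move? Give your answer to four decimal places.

Per-period risk-free factor R = e^0.03 = 1.0305; dividend-adjusted growth = e^(0.03−0.03) = 1.0000.
Risk-neutral probability p = (1.0000 − 0.9)/(1.25 − 0.9) = 0.1000/0.3500 = 0.2857

p = 0.2857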